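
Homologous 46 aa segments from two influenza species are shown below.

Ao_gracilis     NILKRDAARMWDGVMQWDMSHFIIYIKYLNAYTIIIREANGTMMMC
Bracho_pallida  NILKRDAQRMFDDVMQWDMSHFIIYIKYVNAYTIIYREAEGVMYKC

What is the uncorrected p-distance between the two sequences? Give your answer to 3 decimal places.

The sequences differ at positions 8 (A/Q), 11 (W/F), 13 (G/D), 29 (L/V), 36 (I/Y), 40 (N/E), 42 (T/V), 44 (M/Y), 45 (M/K).
There are 9 differences over 46 sites, so p = 9/46 = 0.196.

0.196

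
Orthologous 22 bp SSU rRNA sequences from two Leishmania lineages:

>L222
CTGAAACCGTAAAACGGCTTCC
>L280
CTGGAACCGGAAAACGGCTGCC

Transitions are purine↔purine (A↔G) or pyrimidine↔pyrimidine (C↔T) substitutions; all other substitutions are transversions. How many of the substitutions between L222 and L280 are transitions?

1

The sequences differ at positions 4 (A/G, transition), 10 (T/G, transversion), 20 (T/G, transversion).
Of the 3 differences, 1 transition and 2 transversions, so the answer is 1.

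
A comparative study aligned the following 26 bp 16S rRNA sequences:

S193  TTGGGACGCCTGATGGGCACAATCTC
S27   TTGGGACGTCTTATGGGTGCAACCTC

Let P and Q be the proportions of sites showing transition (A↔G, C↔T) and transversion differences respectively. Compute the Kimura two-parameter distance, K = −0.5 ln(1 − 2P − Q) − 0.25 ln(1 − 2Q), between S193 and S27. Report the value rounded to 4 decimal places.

0.2325

The sequences differ at positions 9 (C/T, transition), 12 (G/T, transversion), 18 (C/T, transition), 19 (A/G, transition), 23 (T/C, transition).
Of the 5 differences, 4 transitions and 1 transversion over 26 sites: P = 4/26 = 0.153846, Q = 1/26 = 0.038462.
d = −0.5·ln(0.653846) − 0.25·ln(0.923076) = −0.5·(-0.424883) − 0.25·(-0.080044) = 0.2325.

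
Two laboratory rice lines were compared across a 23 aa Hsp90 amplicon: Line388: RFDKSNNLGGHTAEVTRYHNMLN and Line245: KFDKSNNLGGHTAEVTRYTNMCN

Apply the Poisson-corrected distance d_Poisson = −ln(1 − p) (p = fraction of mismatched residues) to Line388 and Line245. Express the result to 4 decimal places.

0.1398

Mismatches occur at site 1 (R→K), site 19 (H→T), site 22 (L→C).
p = 3/23 = 0.130435.
d = −ln(1 − 0.130435) = −ln(0.869565) = 0.1398.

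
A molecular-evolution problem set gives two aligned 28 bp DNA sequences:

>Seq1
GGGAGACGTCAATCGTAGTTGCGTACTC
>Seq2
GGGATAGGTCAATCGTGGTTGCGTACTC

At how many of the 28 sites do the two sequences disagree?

3

Mismatches occur at site 5 (G/T), site 7 (C/G), site 17 (A/G).
That gives 3 mismatches out of 28 aligned sites, so the Hamming distance is 3.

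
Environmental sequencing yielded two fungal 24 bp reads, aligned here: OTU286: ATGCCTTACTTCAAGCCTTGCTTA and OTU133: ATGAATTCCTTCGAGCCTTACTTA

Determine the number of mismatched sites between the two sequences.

5

The sequences differ at positions 4 (C/A), 5 (C/A), 8 (A/C), 13 (A/G), 20 (G/A).
That gives 5 mismatches out of 24 aligned sites, so the Hamming distance is 5.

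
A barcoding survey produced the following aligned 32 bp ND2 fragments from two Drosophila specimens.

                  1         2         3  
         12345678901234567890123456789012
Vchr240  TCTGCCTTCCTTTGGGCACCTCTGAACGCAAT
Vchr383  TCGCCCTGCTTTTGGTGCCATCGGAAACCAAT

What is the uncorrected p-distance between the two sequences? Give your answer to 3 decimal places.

0.344

Differing sites — 3:T/G; 4:G/C; 8:T/G; 10:C/T; 16:G/T; 17:C/G; 18:A/C; 20:C/A; 23:T/G; 27:C/A; 28:G/C.
There are 11 differences over 32 sites, so p = 11/32 = 0.344.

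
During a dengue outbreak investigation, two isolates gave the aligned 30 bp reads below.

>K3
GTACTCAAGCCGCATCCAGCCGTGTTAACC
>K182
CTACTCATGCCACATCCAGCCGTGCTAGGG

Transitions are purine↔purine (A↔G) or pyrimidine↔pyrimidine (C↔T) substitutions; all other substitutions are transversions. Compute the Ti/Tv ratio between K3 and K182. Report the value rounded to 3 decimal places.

Differing sites — 1:G/C (Tv); 8:A/T (Tv); 12:G/A (Ti); 25:T/C (Ti); 28:A/G (Ti); 29:C/G (Tv); 30:C/G (Tv).
Of the 7 differences, 3 transitions and 4 transversions, so Ti/Tv = 3/4 = 0.750.

0.750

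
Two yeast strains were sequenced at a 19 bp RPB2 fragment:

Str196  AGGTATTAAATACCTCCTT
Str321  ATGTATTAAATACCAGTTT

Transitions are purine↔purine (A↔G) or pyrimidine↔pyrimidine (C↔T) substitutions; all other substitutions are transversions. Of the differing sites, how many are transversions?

3

Differing sites — 2:G/T (Tv); 15:T/A (Tv); 16:C/G (Tv); 17:C/T (Ti).
Of the 4 differences, 1 transition and 3 transversions, so the answer is 3.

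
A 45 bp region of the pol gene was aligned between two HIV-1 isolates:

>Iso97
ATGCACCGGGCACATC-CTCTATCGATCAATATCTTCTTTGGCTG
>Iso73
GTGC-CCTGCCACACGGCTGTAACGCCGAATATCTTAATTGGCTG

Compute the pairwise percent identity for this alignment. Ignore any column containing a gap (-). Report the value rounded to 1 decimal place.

Excluding the 2 gap columns leaves 43 comparable sites.
The sequences differ at positions 1 (A/G), 8 (G/T), 10 (G/C), 15 (T/C), 16 (C/G), 20 (C/G), 23 (T/A), 26 (A/C), 27 (T/C), 28 (C/G), 37 (C/A), 38 (T/A).
31 of the 43 comparable sites match, so the percent identity is 31/43 × 100 = 72.1%.

72.1%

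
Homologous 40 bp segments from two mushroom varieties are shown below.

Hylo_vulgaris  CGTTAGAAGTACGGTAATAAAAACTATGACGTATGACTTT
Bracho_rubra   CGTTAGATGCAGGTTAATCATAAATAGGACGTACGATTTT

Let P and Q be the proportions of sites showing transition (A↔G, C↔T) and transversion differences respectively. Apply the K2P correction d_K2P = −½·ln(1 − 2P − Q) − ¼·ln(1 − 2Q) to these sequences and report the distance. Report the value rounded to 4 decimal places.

0.3042

Differing sites — 8:A/T (Tv); 10:T/C (Ti); 12:C/G (Tv); 14:G/T (Tv); 19:A/C (Tv); 21:A/T (Tv); 24:C/A (Tv); 27:T/G (Tv); 34:T/C (Ti); 37:C/T (Ti).
Of the 10 differences, 3 transitions and 7 transversions over 40 sites: P = 3/40 = 0.075000, Q = 7/40 = 0.175000.
d = −0.5·ln(0.675000) − 0.25·ln(0.650000) = −0.5·(-0.393043) − 0.25·(-0.430783) = 0.3042.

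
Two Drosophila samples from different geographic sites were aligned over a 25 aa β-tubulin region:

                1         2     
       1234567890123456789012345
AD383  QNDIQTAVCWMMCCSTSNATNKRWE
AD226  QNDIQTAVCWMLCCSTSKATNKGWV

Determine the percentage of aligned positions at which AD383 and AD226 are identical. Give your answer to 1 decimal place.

84.0%

The sequences differ at positions 12 (M/L), 18 (N/K), 23 (R/G), 25 (E/V).
21 of the 25 sites match, so the percent identity is 21/25 × 100 = 84.0%.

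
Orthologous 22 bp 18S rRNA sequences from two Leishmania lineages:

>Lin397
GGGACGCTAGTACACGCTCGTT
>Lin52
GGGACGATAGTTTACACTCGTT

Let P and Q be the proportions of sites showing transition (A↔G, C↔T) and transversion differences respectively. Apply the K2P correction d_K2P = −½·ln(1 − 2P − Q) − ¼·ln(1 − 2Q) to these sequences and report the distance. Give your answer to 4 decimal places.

Differing sites — 7:C/A (Tv); 12:A/T (Tv); 13:C/T (Ti); 16:G/A (Ti).
Of the 4 differences, 2 transitions and 2 transversions over 22 sites: P = 2/22 = 0.090909, Q = 2/22 = 0.090909.
d = −0.5·ln(0.727273) − 0.25·ln(0.818182) = −0.5·(-0.318453) − 0.25·(-0.200670) = 0.2094.

0.2094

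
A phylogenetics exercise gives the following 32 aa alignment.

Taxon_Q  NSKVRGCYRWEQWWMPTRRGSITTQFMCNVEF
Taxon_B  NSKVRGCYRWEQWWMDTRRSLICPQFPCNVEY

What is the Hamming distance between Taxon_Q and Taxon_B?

7

Mismatches occur at site 16 (P↔D), site 20 (G↔S), site 21 (S↔L), site 23 (T↔C), site 24 (T↔P), site 27 (M↔P), site 32 (F↔Y).
That gives 7 mismatches out of 32 aligned sites, so the Hamming distance is 7.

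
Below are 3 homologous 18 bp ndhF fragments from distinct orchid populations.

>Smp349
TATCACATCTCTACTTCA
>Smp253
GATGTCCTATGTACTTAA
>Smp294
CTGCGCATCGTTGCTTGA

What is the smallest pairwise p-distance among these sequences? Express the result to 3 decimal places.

Pairwise Hamming distances:
  Smp349 vs Smp253: 7
  Smp349 vs Smp294: 8
  Smp253 vs Smp294: 11
The smallest is 7 mismatches, between Smp349 and Smp253; p = 7/18 = 0.389.

0.389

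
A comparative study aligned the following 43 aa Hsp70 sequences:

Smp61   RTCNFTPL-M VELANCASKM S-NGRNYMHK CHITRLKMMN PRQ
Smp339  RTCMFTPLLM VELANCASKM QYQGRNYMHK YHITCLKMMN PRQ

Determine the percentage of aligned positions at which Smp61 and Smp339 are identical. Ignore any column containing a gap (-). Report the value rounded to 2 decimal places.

Excluding the 2 gap columns leaves 41 comparable sites.
The sequences differ at positions 4 (N/M), 21 (S/Q), 23 (N/Q), 31 (C/Y), 35 (R/C).
36 of the 41 comparable sites match, so the percent identity is 36/41 × 100 = 87.80%.

87.80%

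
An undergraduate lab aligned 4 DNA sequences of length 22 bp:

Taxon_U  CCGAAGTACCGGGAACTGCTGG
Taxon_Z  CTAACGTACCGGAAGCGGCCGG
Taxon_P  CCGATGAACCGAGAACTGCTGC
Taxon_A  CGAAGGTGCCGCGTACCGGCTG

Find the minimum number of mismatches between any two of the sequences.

4

Pairwise Hamming distances:
  Taxon_U vs Taxon_Z: 7
  Taxon_U vs Taxon_P: 4
  Taxon_U vs Taxon_A: 10
  Taxon_Z vs Taxon_P: 10
  Taxon_Z vs Taxon_A: 10
  Taxon_P vs Taxon_A: 12
The smallest is 4, between Taxon_U and Taxon_P.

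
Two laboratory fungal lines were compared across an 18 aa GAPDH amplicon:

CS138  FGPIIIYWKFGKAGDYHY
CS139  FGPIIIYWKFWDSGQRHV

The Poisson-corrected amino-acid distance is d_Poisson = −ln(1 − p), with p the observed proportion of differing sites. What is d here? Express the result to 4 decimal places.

Differing sites — 11:G/W; 12:K/D; 13:A/S; 15:D/Q; 16:Y/R; 18:Y/V.
p = 6/18 = 0.333333.
d = −ln(1 − 0.333333) = −ln(0.666667) = 0.4055.

0.4055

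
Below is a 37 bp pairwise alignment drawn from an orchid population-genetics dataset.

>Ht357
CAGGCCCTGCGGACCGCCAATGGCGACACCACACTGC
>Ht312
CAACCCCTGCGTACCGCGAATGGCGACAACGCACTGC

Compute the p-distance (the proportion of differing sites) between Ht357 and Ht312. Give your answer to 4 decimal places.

0.1622

Mismatches occur at site 3 (G↔A), site 4 (G↔C), site 12 (G↔T), site 18 (C↔G), site 29 (C↔A), site 31 (A↔G).
There are 6 differences over 37 sites, so p = 6/37 = 0.1622.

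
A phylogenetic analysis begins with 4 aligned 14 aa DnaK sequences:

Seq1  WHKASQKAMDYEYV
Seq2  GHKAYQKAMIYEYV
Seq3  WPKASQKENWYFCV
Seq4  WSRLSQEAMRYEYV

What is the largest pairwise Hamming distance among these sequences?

9

Pairwise Hamming distances:
  Seq1 vs Seq2: 3
  Seq1 vs Seq3: 6
  Seq1 vs Seq4: 5
  Seq2 vs Seq3: 8
  Seq2 vs Seq4: 7
  Seq3 vs Seq4: 9
The largest is 9, between Seq3 and Seq4.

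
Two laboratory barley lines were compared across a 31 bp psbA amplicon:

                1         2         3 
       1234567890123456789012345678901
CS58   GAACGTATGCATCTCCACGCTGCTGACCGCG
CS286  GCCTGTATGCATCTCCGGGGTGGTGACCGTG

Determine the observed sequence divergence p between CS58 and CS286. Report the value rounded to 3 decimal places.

0.258

Differing sites — 2:A/C; 3:A/C; 4:C/T; 17:A/G; 18:C/G; 20:C/G; 23:C/G; 30:C/T.
There are 8 differences over 31 sites, so p = 8/31 = 0.258.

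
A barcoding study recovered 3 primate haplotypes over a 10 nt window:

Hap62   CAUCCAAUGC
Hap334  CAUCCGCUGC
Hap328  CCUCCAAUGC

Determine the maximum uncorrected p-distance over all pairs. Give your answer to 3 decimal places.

0.300

Pairwise Hamming distances:
  Hap62 vs Hap334: 2
  Hap62 vs Hap328: 1
  Hap334 vs Hap328: 3
The largest is 3 mismatches, between Hap334 and Hap328; p = 3/10 = 0.300.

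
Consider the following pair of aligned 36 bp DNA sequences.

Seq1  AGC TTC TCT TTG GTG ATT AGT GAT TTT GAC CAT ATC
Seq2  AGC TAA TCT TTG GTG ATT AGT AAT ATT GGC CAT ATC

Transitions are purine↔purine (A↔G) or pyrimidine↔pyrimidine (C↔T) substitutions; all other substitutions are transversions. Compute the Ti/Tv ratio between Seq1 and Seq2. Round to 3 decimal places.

Differing sites — 5:T/A (Tv); 6:C/A (Tv); 22:G/A (Ti); 25:T/A (Tv); 29:A/G (Ti).
Of the 5 differences, 2 transitions and 3 transversions, so Ti/Tv = 2/3 = 0.667.

0.667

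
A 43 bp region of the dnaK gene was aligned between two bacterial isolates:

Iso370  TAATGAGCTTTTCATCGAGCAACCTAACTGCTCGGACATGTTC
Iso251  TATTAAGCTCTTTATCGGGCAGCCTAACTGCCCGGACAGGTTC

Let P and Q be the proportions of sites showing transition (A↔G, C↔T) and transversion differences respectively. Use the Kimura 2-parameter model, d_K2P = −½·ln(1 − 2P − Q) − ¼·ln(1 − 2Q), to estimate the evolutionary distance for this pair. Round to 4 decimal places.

0.2214

Mismatches occur at site 3 (A→T, transversion), site 5 (G→A, transition), site 10 (T→C, transition), site 13 (C→T, transition), site 18 (A→G, transition), site 22 (A→G, transition), site 32 (T→C, transition), site 39 (T→G, transversion).
Of the 8 differences, 6 transitions and 2 transversions over 43 sites: P = 6/43 = 0.139535, Q = 2/43 = 0.046512.
d = −0.5·ln(0.674418) − 0.25·ln(0.906976) = −0.5·(-0.393905) − 0.25·(-0.097639) = 0.2214.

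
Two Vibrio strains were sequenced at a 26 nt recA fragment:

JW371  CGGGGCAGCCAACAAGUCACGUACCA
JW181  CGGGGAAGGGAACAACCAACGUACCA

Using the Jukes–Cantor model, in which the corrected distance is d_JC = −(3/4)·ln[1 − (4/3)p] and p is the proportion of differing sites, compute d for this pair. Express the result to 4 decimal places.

Mismatches occur at site 6 (C→A), site 9 (C→G), site 10 (C→G), site 16 (G→C), site 17 (U→C), site 18 (C→A).
p = 6/26 = 0.230769.
d = −0.75 · ln(1 − (4/3)·0.230769) = −0.75 · ln(0.692308) = −0.75 · (-0.367724) = 0.2758.

0.2758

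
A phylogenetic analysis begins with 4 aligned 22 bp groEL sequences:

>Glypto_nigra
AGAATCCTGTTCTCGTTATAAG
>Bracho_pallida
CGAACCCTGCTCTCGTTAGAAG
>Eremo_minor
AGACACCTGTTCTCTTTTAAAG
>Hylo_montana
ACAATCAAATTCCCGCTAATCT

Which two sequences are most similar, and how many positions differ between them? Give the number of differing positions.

4

Pairwise Hamming distances:
  Glypto_nigra vs Bracho_pallida: 4
  Glypto_nigra vs Eremo_minor: 5
  Glypto_nigra vs Hylo_montana: 10
  Bracho_pallida vs Eremo_minor: 7
  Bracho_pallida vs Hylo_montana: 13
  Eremo_minor vs Hylo_montana: 13
The smallest is 4, between Glypto_nigra and Bracho_pallida.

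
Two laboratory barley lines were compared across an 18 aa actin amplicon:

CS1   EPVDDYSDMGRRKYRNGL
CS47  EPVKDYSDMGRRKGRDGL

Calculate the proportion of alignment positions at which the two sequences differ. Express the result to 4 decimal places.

0.1667

Mismatches occur at site 4 (D→K), site 14 (Y→G), site 16 (N→D).
There are 3 differences over 18 sites, so p = 3/18 = 0.1667.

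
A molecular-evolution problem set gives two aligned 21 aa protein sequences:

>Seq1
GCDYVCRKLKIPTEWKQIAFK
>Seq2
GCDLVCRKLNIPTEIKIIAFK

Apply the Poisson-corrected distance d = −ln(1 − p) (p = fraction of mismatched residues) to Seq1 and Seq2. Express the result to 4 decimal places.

0.2113

The sequences differ at positions 4 (Y/L), 10 (K/N), 15 (W/I), 17 (Q/I).
p = 4/21 = 0.190476.
d = −ln(1 − 0.190476) = −ln(0.809524) = 0.2113.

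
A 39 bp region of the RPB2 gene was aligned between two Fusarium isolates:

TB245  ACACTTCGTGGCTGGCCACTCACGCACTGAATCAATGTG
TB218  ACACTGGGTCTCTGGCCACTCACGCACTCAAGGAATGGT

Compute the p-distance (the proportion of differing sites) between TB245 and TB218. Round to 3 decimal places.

0.231

Differing sites — 6:T/G; 7:C/G; 10:G/C; 11:G/T; 29:G/C; 32:T/G; 33:C/G; 38:T/G; 39:G/T.
There are 9 differences over 39 sites, so p = 9/39 = 0.231.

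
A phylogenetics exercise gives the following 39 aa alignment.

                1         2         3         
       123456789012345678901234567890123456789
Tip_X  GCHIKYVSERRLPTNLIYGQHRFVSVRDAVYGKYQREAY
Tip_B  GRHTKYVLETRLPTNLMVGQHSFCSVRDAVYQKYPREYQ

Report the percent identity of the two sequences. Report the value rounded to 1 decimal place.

69.2%

Mismatches occur at site 2 (C↔R), site 4 (I↔T), site 8 (S↔L), site 10 (R↔T), site 17 (I↔M), site 18 (Y↔V), site 22 (R↔S), site 24 (V↔C), site 32 (G↔Q), site 35 (Q↔P), site 38 (A↔Y), site 39 (Y↔Q).
27 of the 39 sites match, so the percent identity is 27/39 × 100 = 69.2%.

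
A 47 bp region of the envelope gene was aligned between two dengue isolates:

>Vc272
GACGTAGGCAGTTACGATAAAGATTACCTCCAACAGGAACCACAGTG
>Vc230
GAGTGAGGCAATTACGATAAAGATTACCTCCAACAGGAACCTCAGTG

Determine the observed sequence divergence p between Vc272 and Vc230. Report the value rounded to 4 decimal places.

The sequences differ at positions 3 (C/G), 4 (G/T), 5 (T/G), 11 (G/A), 42 (A/T).
There are 5 differences over 47 sites, so p = 5/47 = 0.1064.

0.1064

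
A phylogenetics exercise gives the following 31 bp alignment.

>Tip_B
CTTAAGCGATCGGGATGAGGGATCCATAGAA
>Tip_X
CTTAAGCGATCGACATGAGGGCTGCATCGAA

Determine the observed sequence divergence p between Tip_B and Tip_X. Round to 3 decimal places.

The sequences differ at positions 13 (G/A), 14 (G/C), 22 (A/C), 24 (C/G), 28 (A/C).
There are 5 differences over 31 sites, so p = 5/31 = 0.161.

0.161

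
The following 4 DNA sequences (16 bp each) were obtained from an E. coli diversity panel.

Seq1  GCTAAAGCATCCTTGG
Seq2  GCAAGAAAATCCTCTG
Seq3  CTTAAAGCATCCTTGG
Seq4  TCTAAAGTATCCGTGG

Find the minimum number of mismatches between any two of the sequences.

Pairwise Hamming distances:
  Seq1 vs Seq2: 6
  Seq1 vs Seq3: 2
  Seq1 vs Seq4: 3
  Seq2 vs Seq3: 8
  Seq2 vs Seq4: 8
  Seq3 vs Seq4: 4
The smallest is 2, between Seq1 and Seq3.

2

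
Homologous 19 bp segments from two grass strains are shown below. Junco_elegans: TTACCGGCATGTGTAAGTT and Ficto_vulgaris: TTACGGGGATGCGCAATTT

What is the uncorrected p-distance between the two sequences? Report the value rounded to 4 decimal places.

0.2632

Mismatches occur at site 5 (C↔G), site 8 (C↔G), site 12 (T↔C), site 14 (T↔C), site 17 (G↔T).
There are 5 differences over 19 sites, so p = 5/19 = 0.2632.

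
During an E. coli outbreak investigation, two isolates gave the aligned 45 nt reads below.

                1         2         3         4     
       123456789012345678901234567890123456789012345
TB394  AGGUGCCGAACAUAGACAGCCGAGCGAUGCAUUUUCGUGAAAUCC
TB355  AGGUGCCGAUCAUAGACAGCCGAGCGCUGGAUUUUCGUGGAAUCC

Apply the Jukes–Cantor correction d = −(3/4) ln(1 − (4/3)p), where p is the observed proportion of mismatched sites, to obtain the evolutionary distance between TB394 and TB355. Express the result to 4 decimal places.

Mismatches occur at site 10 (A→U), site 27 (A→C), site 30 (C→G), site 40 (A→G).
p = 4/45 = 0.088889.
d = −0.75 · ln(1 − (4/3)·0.088889) = −0.75 · ln(0.881481) = −0.75 · (-0.126152) = 0.0946.

0.0946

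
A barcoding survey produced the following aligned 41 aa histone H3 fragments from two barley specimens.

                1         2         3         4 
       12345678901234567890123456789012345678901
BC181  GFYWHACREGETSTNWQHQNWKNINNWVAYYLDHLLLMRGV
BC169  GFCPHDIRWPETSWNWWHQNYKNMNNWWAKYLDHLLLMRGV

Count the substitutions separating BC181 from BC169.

Mismatches occur at site 3 (Y/C), site 4 (W/P), site 6 (A/D), site 7 (C/I), site 9 (E/W), site 10 (G/P), site 14 (T/W), site 17 (Q/W), site 21 (W/Y), site 24 (I/M), site 28 (V/W), site 30 (Y/K).
That gives 12 mismatches out of 41 aligned sites, so the Hamming distance is 12.

12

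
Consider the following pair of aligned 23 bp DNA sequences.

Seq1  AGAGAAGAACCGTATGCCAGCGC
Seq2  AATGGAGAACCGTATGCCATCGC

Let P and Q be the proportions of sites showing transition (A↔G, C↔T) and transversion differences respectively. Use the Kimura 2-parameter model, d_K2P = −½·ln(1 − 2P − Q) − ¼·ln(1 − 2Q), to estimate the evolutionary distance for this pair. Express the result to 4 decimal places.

The sequences differ at positions 2 (G/A, transition), 3 (A/T, transversion), 5 (A/G, transition), 20 (G/T, transversion).
Of the 4 differences, 2 transitions and 2 transversions over 23 sites: P = 2/23 = 0.086957, Q = 2/23 = 0.086957.
d = −0.5·ln(0.739129) − 0.25·ln(0.826086) = −0.5·(-0.302283) − 0.25·(-0.191056) = 0.1989.

0.1989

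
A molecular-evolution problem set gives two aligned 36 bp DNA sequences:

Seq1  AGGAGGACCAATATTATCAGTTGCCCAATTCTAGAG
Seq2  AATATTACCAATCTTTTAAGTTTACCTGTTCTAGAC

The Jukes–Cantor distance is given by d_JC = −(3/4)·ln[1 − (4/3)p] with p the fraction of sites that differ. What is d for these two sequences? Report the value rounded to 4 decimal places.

0.4408

The sequences differ at positions 2 (G/A), 3 (G/T), 5 (G/T), 6 (G/T), 13 (A/C), 16 (A/T), 18 (C/A), 23 (G/T), 24 (C/A), 27 (A/T), 28 (A/G), 36 (G/C).
p = 12/36 = 0.333333.
d = −0.75 · ln(1 − (4/3)·0.333333) = −0.75 · ln(0.555556) = −0.75 · (-0.587786) = 0.4408.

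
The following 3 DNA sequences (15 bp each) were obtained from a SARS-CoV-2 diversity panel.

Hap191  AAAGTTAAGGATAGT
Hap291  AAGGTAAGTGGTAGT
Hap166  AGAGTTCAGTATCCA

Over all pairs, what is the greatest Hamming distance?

Pairwise Hamming distances:
  Hap191 vs Hap291: 5
  Hap191 vs Hap166: 6
  Hap291 vs Hap166: 11
The largest is 11, between Hap291 and Hap166.

11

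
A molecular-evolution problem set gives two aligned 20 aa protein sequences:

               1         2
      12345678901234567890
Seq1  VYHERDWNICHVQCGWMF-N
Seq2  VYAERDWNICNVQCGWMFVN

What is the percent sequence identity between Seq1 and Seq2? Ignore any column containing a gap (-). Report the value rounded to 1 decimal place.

89.5%

Excluding the 1 gap column leaves 19 comparable sites.
Mismatches occur at site 3 (H/A), site 11 (H/N).
17 of the 19 comparable sites match, so the percent identity is 17/19 × 100 = 89.5%.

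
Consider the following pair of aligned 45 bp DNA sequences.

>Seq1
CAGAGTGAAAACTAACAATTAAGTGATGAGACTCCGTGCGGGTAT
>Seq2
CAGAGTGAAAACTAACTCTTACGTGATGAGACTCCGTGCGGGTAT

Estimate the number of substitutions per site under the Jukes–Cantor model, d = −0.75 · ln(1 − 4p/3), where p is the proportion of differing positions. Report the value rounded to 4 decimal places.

0.0698

Mismatches occur at site 17 (A→T), site 18 (A→C), site 22 (A→C).
p = 3/45 = 0.066667.
d = −0.75 · ln(1 − (4/3)·0.066667) = −0.75 · ln(0.911111) = −0.75 · (-0.093091) = 0.0698.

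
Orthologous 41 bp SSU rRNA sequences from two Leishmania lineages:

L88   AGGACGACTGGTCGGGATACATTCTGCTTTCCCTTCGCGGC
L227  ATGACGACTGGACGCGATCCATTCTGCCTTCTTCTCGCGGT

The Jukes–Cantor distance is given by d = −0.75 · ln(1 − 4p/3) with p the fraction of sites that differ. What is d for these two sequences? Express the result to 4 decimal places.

0.2597

The sequences differ at positions 2 (G/T), 12 (T/A), 15 (G/C), 19 (A/C), 28 (T/C), 32 (C/T), 33 (C/T), 34 (T/C), 41 (C/T).
p = 9/41 = 0.219512.
d = −0.75 · ln(1 − (4/3)·0.219512) = −0.75 · ln(0.707317) = −0.75 · (-0.346276) = 0.2597.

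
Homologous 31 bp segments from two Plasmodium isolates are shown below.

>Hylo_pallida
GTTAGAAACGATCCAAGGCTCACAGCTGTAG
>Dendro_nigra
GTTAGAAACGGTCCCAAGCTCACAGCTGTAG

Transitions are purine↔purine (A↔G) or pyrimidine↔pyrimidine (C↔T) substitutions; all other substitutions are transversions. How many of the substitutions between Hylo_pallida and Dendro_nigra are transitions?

Mismatches occur at site 11 (A→G, transition), site 15 (A→C, transversion), site 17 (G→A, transition).
Of the 3 differences, 2 transitions and 1 transversion, so the answer is 2.

2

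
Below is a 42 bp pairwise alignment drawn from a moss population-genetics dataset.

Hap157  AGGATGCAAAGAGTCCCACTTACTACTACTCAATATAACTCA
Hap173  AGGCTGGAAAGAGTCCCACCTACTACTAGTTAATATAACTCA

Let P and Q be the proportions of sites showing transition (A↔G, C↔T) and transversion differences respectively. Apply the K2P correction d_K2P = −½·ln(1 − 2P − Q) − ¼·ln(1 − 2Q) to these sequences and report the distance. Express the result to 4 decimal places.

Mismatches occur at site 4 (A↔C, transversion), site 7 (C↔G, transversion), site 20 (T↔C, transition), site 29 (C↔G, transversion), site 31 (C↔T, transition).
Of the 5 differences, 2 transitions and 3 transversions over 42 sites: P = 2/42 = 0.047619, Q = 3/42 = 0.071429.
d = −0.5·ln(0.833333) − 0.25·ln(0.857142) = −0.5·(-0.182322) − 0.25·(-0.154152) = 0.1297.

0.1297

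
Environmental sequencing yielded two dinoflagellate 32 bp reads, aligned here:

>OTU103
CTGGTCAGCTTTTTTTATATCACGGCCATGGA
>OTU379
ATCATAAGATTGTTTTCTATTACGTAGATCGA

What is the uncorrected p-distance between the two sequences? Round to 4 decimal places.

The sequences differ at positions 1 (C/A), 3 (G/C), 4 (G/A), 6 (C/A), 9 (C/A), 12 (T/G), 17 (A/C), 21 (C/T), 25 (G/T), 26 (C/A), 27 (C/G), 30 (G/C).
There are 12 differences over 32 sites, so p = 12/32 = 0.3750.

0.3750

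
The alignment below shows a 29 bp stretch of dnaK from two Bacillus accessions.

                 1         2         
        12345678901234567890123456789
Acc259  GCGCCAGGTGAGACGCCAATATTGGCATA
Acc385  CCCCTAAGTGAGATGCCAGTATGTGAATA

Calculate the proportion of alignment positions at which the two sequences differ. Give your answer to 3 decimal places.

Differing sites — 1:G/C; 3:G/C; 5:C/T; 7:G/A; 14:C/T; 19:A/G; 23:T/G; 24:G/T; 26:C/A.
There are 9 differences over 29 sites, so p = 9/29 = 0.310.

0.310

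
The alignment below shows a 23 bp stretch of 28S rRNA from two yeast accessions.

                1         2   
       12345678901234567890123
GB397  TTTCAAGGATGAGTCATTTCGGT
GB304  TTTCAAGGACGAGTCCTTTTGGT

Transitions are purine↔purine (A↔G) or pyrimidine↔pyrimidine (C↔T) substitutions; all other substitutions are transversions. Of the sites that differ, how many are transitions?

2

Mismatches occur at site 10 (T/C, transition), site 16 (A/C, transversion), site 20 (C/T, transition).
Of the 3 differences, 2 transitions and 1 transversion, so the answer is 2.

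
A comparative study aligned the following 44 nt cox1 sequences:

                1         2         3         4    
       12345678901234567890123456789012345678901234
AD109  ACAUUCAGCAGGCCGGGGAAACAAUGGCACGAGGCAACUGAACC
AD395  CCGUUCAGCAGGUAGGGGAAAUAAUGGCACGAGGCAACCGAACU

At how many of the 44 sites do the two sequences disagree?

Differing sites — 1:A/C; 3:A/G; 13:C/U; 14:C/A; 22:C/U; 39:U/C; 44:C/U.
That gives 7 mismatches out of 44 aligned sites, so the Hamming distance is 7.

7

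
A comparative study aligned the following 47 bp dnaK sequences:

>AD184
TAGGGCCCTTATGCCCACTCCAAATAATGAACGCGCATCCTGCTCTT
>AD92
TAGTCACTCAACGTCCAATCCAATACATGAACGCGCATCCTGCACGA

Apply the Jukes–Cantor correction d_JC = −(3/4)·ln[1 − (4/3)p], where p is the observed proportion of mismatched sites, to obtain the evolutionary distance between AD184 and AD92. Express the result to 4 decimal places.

0.4157

Mismatches occur at site 4 (G↔T), site 5 (G↔C), site 6 (C↔A), site 8 (C↔T), site 9 (T↔C), site 10 (T↔A), site 12 (T↔C), site 14 (C↔T), site 18 (C↔A), site 24 (A↔T), site 25 (T↔A), site 26 (A↔C), site 44 (T↔A), site 46 (T↔G), site 47 (T↔A).
p = 15/47 = 0.319149.
d = −0.75 · ln(1 − (4/3)·0.319149) = −0.75 · ln(0.574468) = −0.75 · (-0.554311) = 0.4157.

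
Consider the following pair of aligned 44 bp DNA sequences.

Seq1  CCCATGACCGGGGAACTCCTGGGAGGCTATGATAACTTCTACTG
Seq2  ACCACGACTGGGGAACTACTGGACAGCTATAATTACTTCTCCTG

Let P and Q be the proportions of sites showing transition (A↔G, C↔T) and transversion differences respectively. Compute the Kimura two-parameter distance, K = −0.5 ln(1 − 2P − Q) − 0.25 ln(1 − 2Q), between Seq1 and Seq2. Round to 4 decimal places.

0.2729

Mismatches occur at site 1 (C→A, transversion), site 5 (T→C, transition), site 9 (C→T, transition), site 18 (C→A, transversion), site 23 (G→A, transition), site 24 (A→C, transversion), site 25 (G→A, transition), site 31 (G→A, transition), site 34 (A→T, transversion), site 41 (A→C, transversion).
Of the 10 differences, 5 transitions and 5 transversions over 44 sites: P = 5/44 = 0.113636, Q = 5/44 = 0.113636.
d = −0.5·ln(0.659092) − 0.25·ln(0.772728) = −0.5·(-0.416892) − 0.25·(-0.257828) = 0.2729.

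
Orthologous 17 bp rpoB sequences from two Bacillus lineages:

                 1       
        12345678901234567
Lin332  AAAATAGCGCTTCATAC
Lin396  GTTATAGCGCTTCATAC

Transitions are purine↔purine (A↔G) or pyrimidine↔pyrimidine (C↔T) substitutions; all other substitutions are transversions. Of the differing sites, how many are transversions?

The sequences differ at positions 1 (A/G, transition), 2 (A/T, transversion), 3 (A/T, transversion).
Of the 3 differences, 1 transition and 2 transversions, so the answer is 2.

2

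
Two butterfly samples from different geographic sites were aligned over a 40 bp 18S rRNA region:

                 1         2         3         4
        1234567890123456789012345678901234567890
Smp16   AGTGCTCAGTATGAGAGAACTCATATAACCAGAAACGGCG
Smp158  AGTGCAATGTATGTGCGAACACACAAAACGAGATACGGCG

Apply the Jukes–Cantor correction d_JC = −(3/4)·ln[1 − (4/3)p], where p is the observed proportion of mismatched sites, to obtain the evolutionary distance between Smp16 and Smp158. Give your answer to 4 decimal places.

Differing sites — 6:T/A; 7:C/A; 8:A/T; 14:A/T; 16:A/C; 21:T/A; 24:T/C; 26:T/A; 30:C/G; 34:A/T.
p = 10/40 = 0.250000.
d = −0.75 · ln(1 − (4/3)·0.250000) = −0.75 · ln(0.666667) = −0.75 · (-0.405465) = 0.3041.

0.3041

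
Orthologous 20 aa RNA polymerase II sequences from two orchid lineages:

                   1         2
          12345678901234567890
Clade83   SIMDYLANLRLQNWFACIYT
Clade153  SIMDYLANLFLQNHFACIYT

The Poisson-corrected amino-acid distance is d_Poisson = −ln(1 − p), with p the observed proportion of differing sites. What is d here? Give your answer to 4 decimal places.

0.1054

Differing sites — 10:R/F; 14:W/H.
p = 2/20 = 0.100000.
d = −ln(1 − 0.100000) = −ln(0.900000) = 0.1054.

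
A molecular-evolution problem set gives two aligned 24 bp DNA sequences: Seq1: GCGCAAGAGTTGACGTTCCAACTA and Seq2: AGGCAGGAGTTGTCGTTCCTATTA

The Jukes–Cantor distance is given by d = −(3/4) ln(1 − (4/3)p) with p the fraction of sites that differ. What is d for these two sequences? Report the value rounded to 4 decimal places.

Differing sites — 1:G/A; 2:C/G; 6:A/G; 13:A/T; 20:A/T; 22:C/T.
p = 6/24 = 0.250000.
d = −0.75 · ln(1 − (4/3)·0.250000) = −0.75 · ln(0.666667) = −0.75 · (-0.405465) = 0.3041.

0.3041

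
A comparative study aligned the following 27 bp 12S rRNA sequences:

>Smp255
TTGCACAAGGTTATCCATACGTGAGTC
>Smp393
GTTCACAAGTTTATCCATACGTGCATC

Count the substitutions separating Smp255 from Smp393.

5

Mismatches occur at site 1 (T→G), site 3 (G→T), site 10 (G→T), site 24 (A→C), site 25 (G→A).
That gives 5 mismatches out of 27 aligned sites, so the Hamming distance is 5.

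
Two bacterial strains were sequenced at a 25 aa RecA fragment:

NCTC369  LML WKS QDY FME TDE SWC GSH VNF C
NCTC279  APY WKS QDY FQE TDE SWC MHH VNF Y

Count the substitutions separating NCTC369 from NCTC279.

Mismatches occur at site 1 (L/A), site 2 (M/P), site 3 (L/Y), site 11 (M/Q), site 19 (G/M), site 20 (S/H), site 25 (C/Y).
That gives 7 mismatches out of 25 aligned sites, so the Hamming distance is 7.

7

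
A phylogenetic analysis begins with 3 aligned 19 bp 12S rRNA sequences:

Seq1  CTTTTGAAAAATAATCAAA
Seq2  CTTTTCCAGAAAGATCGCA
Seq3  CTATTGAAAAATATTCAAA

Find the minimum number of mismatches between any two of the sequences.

Pairwise Hamming distances:
  Seq1 vs Seq2: 7
  Seq1 vs Seq3: 2
  Seq2 vs Seq3: 9
The smallest is 2, between Seq1 and Seq3.

2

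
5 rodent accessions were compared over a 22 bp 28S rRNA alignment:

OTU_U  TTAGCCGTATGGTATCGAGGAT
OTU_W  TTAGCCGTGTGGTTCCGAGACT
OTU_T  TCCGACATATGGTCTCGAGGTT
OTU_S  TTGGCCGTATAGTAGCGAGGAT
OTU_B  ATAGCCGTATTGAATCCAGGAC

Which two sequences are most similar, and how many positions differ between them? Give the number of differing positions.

3

Pairwise Hamming distances:
  OTU_U vs OTU_W: 5
  OTU_U vs OTU_T: 6
  OTU_U vs OTU_S: 3
  OTU_U vs OTU_B: 5
  OTU_W vs OTU_T: 9
  OTU_W vs OTU_S: 7
  OTU_W vs OTU_B: 10
  OTU_T vs OTU_S: 8
  OTU_T vs OTU_B: 11
  OTU_S vs OTU_B: 7
The smallest is 3, between OTU_U and OTU_S.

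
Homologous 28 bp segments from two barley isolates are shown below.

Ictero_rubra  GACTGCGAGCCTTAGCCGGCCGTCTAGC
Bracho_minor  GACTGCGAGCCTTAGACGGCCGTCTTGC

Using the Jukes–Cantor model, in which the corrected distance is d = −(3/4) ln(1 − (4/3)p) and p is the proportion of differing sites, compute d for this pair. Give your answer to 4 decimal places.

Differing sites — 16:C/A; 26:A/T.
p = 2/28 = 0.071429.
d = −0.75 · ln(1 − (4/3)·0.071429) = −0.75 · ln(0.904761) = −0.75 · (-0.100084) = 0.0751.

0.0751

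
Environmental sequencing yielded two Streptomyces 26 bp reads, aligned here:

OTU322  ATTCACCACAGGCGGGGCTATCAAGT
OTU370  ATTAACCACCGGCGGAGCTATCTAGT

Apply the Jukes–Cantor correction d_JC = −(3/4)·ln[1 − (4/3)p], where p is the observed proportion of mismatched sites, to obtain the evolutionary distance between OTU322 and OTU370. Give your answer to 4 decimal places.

Differing sites — 4:C/A; 10:A/C; 16:G/A; 23:A/T.
p = 4/26 = 0.153846.
d = −0.75 · ln(1 − (4/3)·0.153846) = −0.75 · ln(0.794872) = −0.75 · (-0.229574) = 0.1722.

0.1722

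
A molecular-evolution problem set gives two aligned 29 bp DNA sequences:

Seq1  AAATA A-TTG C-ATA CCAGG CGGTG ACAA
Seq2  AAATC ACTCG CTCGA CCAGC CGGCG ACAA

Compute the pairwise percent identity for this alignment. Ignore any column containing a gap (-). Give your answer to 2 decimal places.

77.78%

Excluding the 2 gap columns leaves 27 comparable sites.
The sequences differ at positions 5 (A/C), 9 (T/C), 13 (A/C), 14 (T/G), 20 (G/C), 24 (T/C).
21 of the 27 comparable sites match, so the percent identity is 21/27 × 100 = 77.78%.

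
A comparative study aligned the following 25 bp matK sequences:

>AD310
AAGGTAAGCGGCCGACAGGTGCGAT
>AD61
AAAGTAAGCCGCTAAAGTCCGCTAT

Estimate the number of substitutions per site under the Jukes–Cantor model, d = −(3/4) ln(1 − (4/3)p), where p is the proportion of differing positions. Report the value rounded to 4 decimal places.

0.5716

Differing sites — 3:G/A; 10:G/C; 13:C/T; 14:G/A; 16:C/A; 17:A/G; 18:G/T; 19:G/C; 20:T/C; 23:G/T.
p = 10/25 = 0.400000.
d = −0.75 · ln(1 − (4/3)·0.400000) = −0.75 · ln(0.466667) = −0.75 · (-0.762139) = 0.5716.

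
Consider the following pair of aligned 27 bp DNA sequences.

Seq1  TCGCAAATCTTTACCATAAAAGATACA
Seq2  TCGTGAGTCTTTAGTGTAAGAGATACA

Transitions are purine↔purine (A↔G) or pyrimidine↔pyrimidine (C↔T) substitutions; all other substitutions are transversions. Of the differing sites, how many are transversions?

1

Mismatches occur at site 4 (C↔T, transition), site 5 (A↔G, transition), site 7 (A↔G, transition), site 14 (C↔G, transversion), site 15 (C↔T, transition), site 16 (A↔G, transition), site 20 (A↔G, transition).
Of the 7 differences, 6 transitions and 1 transversion, so the answer is 1.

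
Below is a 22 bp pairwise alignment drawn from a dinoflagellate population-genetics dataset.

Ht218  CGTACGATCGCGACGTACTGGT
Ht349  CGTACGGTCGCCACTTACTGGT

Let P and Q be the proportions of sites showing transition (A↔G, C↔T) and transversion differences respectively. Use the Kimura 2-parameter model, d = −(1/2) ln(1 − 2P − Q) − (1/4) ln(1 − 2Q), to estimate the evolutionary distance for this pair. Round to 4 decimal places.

0.1505

Mismatches occur at site 7 (A↔G, transition), site 12 (G↔C, transversion), site 15 (G↔T, transversion).
Of the 3 differences, 1 transition and 2 transversions over 22 sites: P = 1/22 = 0.045455, Q = 2/22 = 0.090909.
d = −0.5·ln(0.818181) − 0.25·ln(0.818182) = −0.5·(-0.200672) − 0.25·(-0.200670) = 0.1505.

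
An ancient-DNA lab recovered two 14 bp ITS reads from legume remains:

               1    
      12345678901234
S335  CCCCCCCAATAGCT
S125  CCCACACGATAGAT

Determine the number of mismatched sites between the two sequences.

4

Differing sites — 4:C/A; 6:C/A; 8:A/G; 13:C/A.
That gives 4 mismatches out of 14 aligned sites, so the Hamming distance is 4.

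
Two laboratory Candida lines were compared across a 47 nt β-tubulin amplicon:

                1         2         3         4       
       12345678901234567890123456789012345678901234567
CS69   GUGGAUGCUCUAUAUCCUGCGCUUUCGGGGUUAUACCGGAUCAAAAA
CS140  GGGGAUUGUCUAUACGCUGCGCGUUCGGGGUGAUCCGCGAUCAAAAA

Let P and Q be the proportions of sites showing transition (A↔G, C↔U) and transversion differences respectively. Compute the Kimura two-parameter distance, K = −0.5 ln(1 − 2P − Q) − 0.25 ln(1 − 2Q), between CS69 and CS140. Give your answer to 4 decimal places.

0.2540

Differing sites — 2:U/G (Tv); 7:G/U (Tv); 8:C/G (Tv); 15:U/C (Ti); 16:C/G (Tv); 23:U/G (Tv); 32:U/G (Tv); 35:A/C (Tv); 37:C/G (Tv); 38:G/C (Tv).
Of the 10 differences, 1 transition and 9 transversions over 47 sites: P = 1/47 = 0.021277, Q = 9/47 = 0.191489.
d = −0.5·ln(0.765957) − 0.25·ln(0.617022) = −0.5·(-0.266629) − 0.25·(-0.482851) = 0.2540.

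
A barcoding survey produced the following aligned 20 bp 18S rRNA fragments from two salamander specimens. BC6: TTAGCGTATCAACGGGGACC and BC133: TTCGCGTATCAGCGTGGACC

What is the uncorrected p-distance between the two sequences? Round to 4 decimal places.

0.1500

Differing sites — 3:A/C; 12:A/G; 15:G/T.
There are 3 differences over 20 sites, so p = 3/20 = 0.1500.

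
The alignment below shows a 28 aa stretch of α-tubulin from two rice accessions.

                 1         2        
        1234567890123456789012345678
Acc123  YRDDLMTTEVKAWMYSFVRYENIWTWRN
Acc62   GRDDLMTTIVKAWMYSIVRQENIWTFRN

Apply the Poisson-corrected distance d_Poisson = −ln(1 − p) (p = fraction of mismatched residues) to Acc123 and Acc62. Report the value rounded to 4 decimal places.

The sequences differ at positions 1 (Y/G), 9 (E/I), 17 (F/I), 20 (Y/Q), 26 (W/F).
p = 5/28 = 0.178571.
d = −ln(1 − 0.178571) = −ln(0.821429) = 0.1967.

0.1967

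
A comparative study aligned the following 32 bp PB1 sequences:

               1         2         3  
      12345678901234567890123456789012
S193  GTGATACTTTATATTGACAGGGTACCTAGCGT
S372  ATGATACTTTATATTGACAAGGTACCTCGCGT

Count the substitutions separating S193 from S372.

Differing sites — 1:G/A; 20:G/A; 28:A/C.
That gives 3 mismatches out of 32 aligned sites, so the Hamming distance is 3.

3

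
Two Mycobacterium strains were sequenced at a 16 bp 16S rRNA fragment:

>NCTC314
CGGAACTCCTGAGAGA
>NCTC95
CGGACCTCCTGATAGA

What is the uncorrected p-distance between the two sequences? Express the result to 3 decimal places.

Mismatches occur at site 5 (A↔C), site 13 (G↔T).
There are 2 differences over 16 sites, so p = 2/16 = 0.125.

0.125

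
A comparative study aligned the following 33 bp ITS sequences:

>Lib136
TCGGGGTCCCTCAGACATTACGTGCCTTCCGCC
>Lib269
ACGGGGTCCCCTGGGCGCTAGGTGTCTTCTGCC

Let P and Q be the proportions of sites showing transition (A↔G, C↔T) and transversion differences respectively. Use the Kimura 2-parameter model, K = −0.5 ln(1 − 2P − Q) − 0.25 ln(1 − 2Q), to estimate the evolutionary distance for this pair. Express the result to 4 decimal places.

0.4265

Differing sites — 1:T/A (Tv); 11:T/C (Ti); 12:C/T (Ti); 13:A/G (Ti); 15:A/G (Ti); 17:A/G (Ti); 18:T/C (Ti); 21:C/G (Tv); 25:C/T (Ti); 30:C/T (Ti).
Of the 10 differences, 8 transitions and 2 transversions over 33 sites: P = 8/33 = 0.242424, Q = 2/33 = 0.060606.
d = −0.5·ln(0.454546) − 0.25·ln(0.878788) = −0.5·(-0.788456) − 0.25·(-0.129212) = 0.4265.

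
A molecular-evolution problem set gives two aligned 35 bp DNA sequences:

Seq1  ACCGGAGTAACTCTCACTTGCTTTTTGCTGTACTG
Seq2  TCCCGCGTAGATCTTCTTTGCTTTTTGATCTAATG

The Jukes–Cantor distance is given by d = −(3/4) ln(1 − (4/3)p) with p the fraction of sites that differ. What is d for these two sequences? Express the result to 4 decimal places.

0.4073

Differing sites — 1:A/T; 4:G/C; 6:A/C; 10:A/G; 11:C/A; 15:C/T; 16:A/C; 17:C/T; 28:C/A; 30:G/C; 33:C/A.
p = 11/35 = 0.314286.
d = −0.75 · ln(1 − (4/3)·0.314286) = −0.75 · ln(0.580952) = −0.75 · (-0.543087) = 0.4073.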